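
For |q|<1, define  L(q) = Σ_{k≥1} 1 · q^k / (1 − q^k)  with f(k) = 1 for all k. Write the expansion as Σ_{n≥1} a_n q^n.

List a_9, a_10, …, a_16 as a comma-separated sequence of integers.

n=9: 1·9 3·3 9·1  f→[1+1+1]=3
q^10  k|10↦f(k): 10:1 5:1 2:1 1:1  a_10=4
[q^11] f(11)=1,f(1)=1 ⇒ 2
q^12  k|12↦f(k): 12:1 6:1 4:1 3:1 2:1 1:1  a_12=6
n=13: 1·13 13·1  f→[1+1]=2
d|14:{1,2,7,14}  Σf=1+1+1+1=4
n=15: 15·1 5·3 3·5 1·15  f→[1+1+1+1]=4
q^16  k|16↦f(k): 16:1 8:1 4:1 2:1 1:1  a_16=5

3, 4, 2, 6, 2, 4, 4, 5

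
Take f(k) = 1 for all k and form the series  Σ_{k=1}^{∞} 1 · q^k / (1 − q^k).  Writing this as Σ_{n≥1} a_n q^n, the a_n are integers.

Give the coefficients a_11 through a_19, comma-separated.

q^11  k|11↦f(k): 1:1 11:1  a_11=2
q^12  k|12↦f(k): 12:1 6:1 4:1 3:1 2:1 1:1  a_12=6
q^13  k|13↦f(k): 13:1 1:1  a_13=2
q^14  k|14↦f(k): 1:1 2:1 7:1 14:1  a_14=4
n=15: 1·15 3·5 5·3 15·1  f→[1+1+1+1]=4
n=16: 1·16 2·8 4·4 8·2 16·1  f→[1+1+1+1+1]=5
d|17:{17,1}  Σf=1+1=2
d|18:{18,9,6,3,2,1}  Σf=1+1+1+1+1+1=6
[q^19] f(19)=1,f(1)=1 ⇒ 2

2, 6, 2, 4, 4, 5, 2, 6, 2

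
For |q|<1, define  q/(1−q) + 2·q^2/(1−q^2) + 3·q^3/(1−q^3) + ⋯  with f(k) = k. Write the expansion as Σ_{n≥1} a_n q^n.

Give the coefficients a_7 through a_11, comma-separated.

8, 15, 13, 18, 12

q^7  k|7↦f(k): 7:7 1:1  a_7=8
[q^8] f(1)=1,f(2)=2,f(4)=4,f(8)=8 ⇒ 15
d|9:{9,3,1}  Σf=9+3+1=13
q^10  k|10↦f(k): 1:1 2:2 5:5 10:10  a_10=18
n=11: 1·11 11·1  f→[1+11]=12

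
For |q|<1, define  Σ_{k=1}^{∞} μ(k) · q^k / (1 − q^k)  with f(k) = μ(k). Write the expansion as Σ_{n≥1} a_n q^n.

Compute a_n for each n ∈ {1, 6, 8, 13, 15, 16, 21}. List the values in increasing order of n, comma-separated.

q^1  k|1↦μ(k): 1:1  a_1=1
n=6: 6·1 3·2 2·3 1·6  μ→[1+(-1)+(-1)+1]=0
[q^8] μ(8)=0,μ(4)=0,μ(2)=-1,μ(1)=1 ⇒ 0
n=13: 13·1 1·13  μ→[(-1)+1]=0
d|15:{15,5,3,1}  Σμ=1+(-1)+(-1)+1=0
n=16: 1·16 2·8 4·4 8·2 16·1  μ→[1+(-1)+0+0+0]=0
n=21: 21·1 7·3 3·7 1·21  μ→[1+(-1)+(-1)+1]=0

1, 0, 0, 0, 0, 0, 0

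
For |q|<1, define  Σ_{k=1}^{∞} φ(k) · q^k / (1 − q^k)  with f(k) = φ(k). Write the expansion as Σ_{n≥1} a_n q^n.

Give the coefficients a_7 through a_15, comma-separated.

d|7:{7,1}  Σφ=6+1=7
d|8:{1,2,4,8}  Σφ=1+1+2+4=8
[q^9] φ(1)=1,φ(3)=2,φ(9)=6 ⇒ 9
d|10:{10,5,2,1}  Σφ=4+4+1+1=10
d|11:{1,11}  Σφ=1+10=11
n=12: 12·1 6·2 4·3 3·4 2·6 1·12  φ→[4+2+2+2+1+1]=12
[q^13] φ(1)=1,φ(13)=12 ⇒ 13
d|14:{14,7,2,1}  Σφ=6+6+1+1=14
n=15: 1·15 3·5 5·3 15·1  φ→[1+2+4+8]=15

7, 8, 9, 10, 11, 12, 13, 14, 15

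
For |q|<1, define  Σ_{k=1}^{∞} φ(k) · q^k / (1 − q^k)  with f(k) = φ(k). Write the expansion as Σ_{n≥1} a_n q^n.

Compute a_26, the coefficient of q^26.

[q^26] φ(1)=1,φ(2)=1,φ(13)=12,φ(26)=12 ⇒ 26

a_26 = 26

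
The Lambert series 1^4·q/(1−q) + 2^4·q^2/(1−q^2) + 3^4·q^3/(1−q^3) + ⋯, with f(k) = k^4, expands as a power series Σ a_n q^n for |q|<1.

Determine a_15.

a_15 = 51332

[q^15] f(15)=50625,f(5)=625,f(3)=81,f(1)=1 ⇒ 51332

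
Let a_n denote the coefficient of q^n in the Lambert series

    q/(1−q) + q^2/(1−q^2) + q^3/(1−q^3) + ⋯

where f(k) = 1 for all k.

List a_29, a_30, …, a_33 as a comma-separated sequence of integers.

2, 8, 2, 6, 4

n=29: 29·1 1·29  f→[1+1]=2
[q^30] f(30)=1,f(15)=1,f(10)=1,f(6)=1,f(5)=1,f(3)=1,f(2)=1,f(1)=1 ⇒ 8
q^31  k|31↦f(k): 31:1 1:1  a_31=2
n=32: 32·1 16·2 8·4 4·8 2·16 1·32  f→[1+1+1+1+1+1]=6
d|33:{33,11,3,1}  Σf=1+1+1+1=4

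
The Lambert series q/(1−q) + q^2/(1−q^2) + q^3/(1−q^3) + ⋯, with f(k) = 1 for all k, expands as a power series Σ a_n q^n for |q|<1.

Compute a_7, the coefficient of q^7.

a_7 = 2

n=7: 1·7 7·1  f→[1+1]=2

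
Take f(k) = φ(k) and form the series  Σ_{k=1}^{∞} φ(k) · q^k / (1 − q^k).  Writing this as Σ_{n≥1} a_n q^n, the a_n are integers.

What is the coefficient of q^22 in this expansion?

d|22:{1,2,11,22}  Σφ=1+1+10+10=22

a_22 = 22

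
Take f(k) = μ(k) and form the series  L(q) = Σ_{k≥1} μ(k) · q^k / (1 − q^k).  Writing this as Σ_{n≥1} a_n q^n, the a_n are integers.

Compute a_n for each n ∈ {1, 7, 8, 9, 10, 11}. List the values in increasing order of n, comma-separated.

q^1  k|1↦μ(k): 1:1  a_1=1
[q^7] μ(1)=1,μ(7)=-1 ⇒ 0
[q^8] μ(8)=0,μ(4)=0,μ(2)=-1,μ(1)=1 ⇒ 0
n=9: 9·1 3·3 1·9  μ→[0+(-1)+1]=0
n=10: 10·1 5·2 2·5 1·10  μ→[1+(-1)+(-1)+1]=0
[q^11] μ(1)=1,μ(11)=-1 ⇒ 0

1, 0, 0, 0, 0, 0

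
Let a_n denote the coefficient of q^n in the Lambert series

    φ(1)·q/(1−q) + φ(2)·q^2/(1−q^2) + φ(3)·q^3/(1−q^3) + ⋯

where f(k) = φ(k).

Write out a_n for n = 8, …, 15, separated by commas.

d|8:{8,4,2,1}  Σφ=4+2+1+1=8
[q^9] φ(9)=6,φ(3)=2,φ(1)=1 ⇒ 9
[q^10] φ(1)=1,φ(2)=1,φ(5)=4,φ(10)=4 ⇒ 10
n=11: 1·11 11·1  φ→[1+10]=11
q^12  k|12↦φ(k): 12:4 6:2 4:2 3:2 2:1 1:1  a_12=12
q^13  k|13↦φ(k): 13:12 1:1  a_13=13
[q^14] φ(1)=1,φ(2)=1,φ(7)=6,φ(14)=6 ⇒ 14
[q^15] φ(15)=8,φ(5)=4,φ(3)=2,φ(1)=1 ⇒ 15

8, 9, 10, 11, 12, 13, 14, 15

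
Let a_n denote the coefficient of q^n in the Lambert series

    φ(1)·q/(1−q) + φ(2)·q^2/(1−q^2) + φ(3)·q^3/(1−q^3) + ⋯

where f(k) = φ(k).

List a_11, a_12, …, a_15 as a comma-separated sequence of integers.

q^11  k|11↦φ(k): 1:1 11:10  a_11=11
d|12:{12,6,4,3,2,1}  Σφ=4+2+2+2+1+1=12
n=13: 1·13 13·1  φ→[1+12]=13
d|14:{14,7,2,1}  Σφ=6+6+1+1=14
[q^15] φ(15)=8,φ(5)=4,φ(3)=2,φ(1)=1 ⇒ 15

11, 12, 13, 14, 15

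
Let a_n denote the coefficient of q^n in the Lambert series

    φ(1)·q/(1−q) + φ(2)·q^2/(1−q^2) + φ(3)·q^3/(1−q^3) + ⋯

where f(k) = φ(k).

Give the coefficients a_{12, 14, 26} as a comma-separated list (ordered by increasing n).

d|12:{1,2,3,4,6,12}  Σφ=1+1+2+2+2+4=12
q^14  k|14↦φ(k): 1:1 2:1 7:6 14:6  a_14=14
q^26  k|26↦φ(k): 26:12 13:12 2:1 1:1  a_26=26

12, 14, 26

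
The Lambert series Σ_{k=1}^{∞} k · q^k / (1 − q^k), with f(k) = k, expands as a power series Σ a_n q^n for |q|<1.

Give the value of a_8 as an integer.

n=8: 1·8 2·4 4·2 8·1  f→[1+2+4+8]=15

a_8 = 15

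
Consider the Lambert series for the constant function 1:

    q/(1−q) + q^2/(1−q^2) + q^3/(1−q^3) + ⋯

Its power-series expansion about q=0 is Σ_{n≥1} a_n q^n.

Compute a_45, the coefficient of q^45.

a_45 = 6

q^45  k|45↦f(k): 45:1 15:1 9:1 5:1 3:1 1:1  a_45=6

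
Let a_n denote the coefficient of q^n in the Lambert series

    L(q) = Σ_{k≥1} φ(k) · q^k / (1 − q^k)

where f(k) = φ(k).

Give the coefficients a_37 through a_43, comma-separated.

q^37  k|37↦φ(k): 37:36 1:1  a_37=37
n=38: 38·1 19·2 2·19 1·38  φ→[18+18+1+1]=38
q^39  k|39↦φ(k): 1:1 3:2 13:12 39:24  a_39=39
[q^40] φ(40)=16,φ(20)=8,φ(10)=4,φ(8)=4,φ(5)=4,φ(4)=2,φ(2)=1,φ(1)=1 ⇒ 40
n=41: 1·41 41·1  φ→[1+40]=41
n=42: 1·42 2·21 3·14 6·7 7·6 14·3 21·2 42·1  φ→[1+1+2+2+6+6+12+12]=42
n=43: 1·43 43·1  φ→[1+42]=43

37, 38, 39, 40, 41, 42, 43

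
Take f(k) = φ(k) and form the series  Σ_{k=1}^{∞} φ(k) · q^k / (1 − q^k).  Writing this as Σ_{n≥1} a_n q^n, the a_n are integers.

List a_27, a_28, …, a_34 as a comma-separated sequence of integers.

d|27:{1,3,9,27}  Σφ=1+2+6+18=27
q^28  k|28↦φ(k): 1:1 2:1 4:2 7:6 14:6 28:12  a_28=28
n=29: 29·1 1·29  φ→[28+1]=29
n=30: 30·1 15·2 10·3 6·5 5·6 3·10 2·15 1·30  φ→[8+8+4+2+4+2+1+1]=30
n=31: 31·1 1·31  φ→[30+1]=31
d|32:{32,16,8,4,2,1}  Σφ=16+8+4+2+1+1=32
q^33  k|33↦φ(k): 1:1 3:2 11:10 33:20  a_33=33
[q^34] φ(34)=16,φ(17)=16,φ(2)=1,φ(1)=1 ⇒ 34

27, 28, 29, 30, 31, 32, 33, 34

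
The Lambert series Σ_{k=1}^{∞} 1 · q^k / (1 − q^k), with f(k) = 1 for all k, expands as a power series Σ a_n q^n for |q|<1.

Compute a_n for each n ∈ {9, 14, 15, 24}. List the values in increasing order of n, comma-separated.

n=9: 1·9 3·3 9·1  f→[1+1+1]=3
d|14:{1,2,7,14}  Σf=1+1+1+1=4
n=15: 15·1 5·3 3·5 1·15  f→[1+1+1+1]=4
q^24  k|24↦f(k): 24:1 12:1 8:1 6:1 4:1 3:1 2:1 1:1  a_24=8

3, 4, 4, 8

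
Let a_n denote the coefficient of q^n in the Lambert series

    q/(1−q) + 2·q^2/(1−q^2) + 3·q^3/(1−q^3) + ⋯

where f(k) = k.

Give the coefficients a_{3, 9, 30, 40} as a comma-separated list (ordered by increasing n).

n=3: 1·3 3·1  f→[1+3]=4
n=9: 9·1 3·3 1·9  f→[9+3+1]=13
d|30:{1,2,3,5,6,10,15,30}  Σf=1+2+3+5+6+10+15+30=72
q^40  k|40↦f(k): 1:1 2:2 4:4 5:5 8:8 10:10 20:20 40:40  a_40=90

4, 13, 72, 90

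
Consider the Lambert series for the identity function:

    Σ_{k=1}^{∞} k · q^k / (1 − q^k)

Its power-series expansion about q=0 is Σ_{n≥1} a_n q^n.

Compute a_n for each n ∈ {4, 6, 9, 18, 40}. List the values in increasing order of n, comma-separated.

[q^4] f(1)=1,f(2)=2,f(4)=4 ⇒ 7
q^6  k|6↦f(k): 6:6 3:3 2:2 1:1  a_6=12
n=9: 1·9 3·3 9·1  f→[1+3+9]=13
[q^18] f(1)=1,f(2)=2,f(3)=3,f(6)=6,f(9)=9,f(18)=18 ⇒ 39
[q^40] f(1)=1,f(2)=2,f(4)=4,f(5)=5,f(8)=8,f(10)=10,f(20)=20,f(40)=40 ⇒ 90

7, 12, 13, 39, 90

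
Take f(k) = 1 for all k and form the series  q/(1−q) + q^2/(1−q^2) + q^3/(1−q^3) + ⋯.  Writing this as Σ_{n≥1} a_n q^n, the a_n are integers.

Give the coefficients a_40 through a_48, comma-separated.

8, 2, 8, 2, 6, 6, 4, 2, 10

[q^40] f(1)=1,f(2)=1,f(4)=1,f(5)=1,f(8)=1,f(10)=1,f(20)=1,f(40)=1 ⇒ 8
d|41:{1,41}  Σf=1+1=2
d|42:{42,21,14,7,6,3,2,1}  Σf=1+1+1+1+1+1+1+1=8
q^43  k|43↦f(k): 43:1 1:1  a_43=2
n=44: 1·44 2·22 4·11 11·4 22·2 44·1  f→[1+1+1+1+1+1]=6
n=45: 45·1 15·3 9·5 5·9 3·15 1·45  f→[1+1+1+1+1+1]=6
q^46  k|46↦f(k): 46:1 23:1 2:1 1:1  a_46=4
[q^47] f(47)=1,f(1)=1 ⇒ 2
q^48  k|48↦f(k): 48:1 24:1 16:1 12:1 8:1 6:1 4:1 3:1 2:1 1:1  a_48=10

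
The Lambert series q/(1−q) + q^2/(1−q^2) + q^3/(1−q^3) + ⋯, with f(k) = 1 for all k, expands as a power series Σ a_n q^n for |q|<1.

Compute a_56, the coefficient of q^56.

a_56 = 8

[q^56] f(56)=1,f(28)=1,f(14)=1,f(8)=1,f(7)=1,f(4)=1,f(2)=1,f(1)=1 ⇒ 8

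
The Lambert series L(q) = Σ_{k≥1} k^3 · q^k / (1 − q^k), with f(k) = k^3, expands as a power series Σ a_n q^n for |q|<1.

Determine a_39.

a_39 = 61544

n=39: 1·39 3·13 13·3 39·1  f→[1+27+2197+59319]=61544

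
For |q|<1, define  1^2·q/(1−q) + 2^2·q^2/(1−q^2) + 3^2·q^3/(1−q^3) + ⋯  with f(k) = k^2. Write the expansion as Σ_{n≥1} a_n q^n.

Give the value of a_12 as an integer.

a_12 = 210

d|12:{1,2,3,4,6,12}  Σf=1+4+9+16+36+144=210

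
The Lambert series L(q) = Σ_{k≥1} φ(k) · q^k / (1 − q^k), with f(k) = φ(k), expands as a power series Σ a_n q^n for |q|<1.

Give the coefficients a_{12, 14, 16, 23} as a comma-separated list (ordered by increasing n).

q^12  k|12↦φ(k): 1:1 2:1 3:2 4:2 6:2 12:4  a_12=12
n=14: 1·14 2·7 7·2 14·1  φ→[1+1+6+6]=14
n=16: 16·1 8·2 4·4 2·8 1·16  φ→[8+4+2+1+1]=16
d|23:{23,1}  Σφ=22+1=23

12, 14, 16, 23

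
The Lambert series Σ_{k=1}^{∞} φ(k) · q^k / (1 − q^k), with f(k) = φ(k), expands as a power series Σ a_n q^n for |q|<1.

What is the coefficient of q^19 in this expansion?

[q^19] φ(1)=1,φ(19)=18 ⇒ 19

a_19 = 19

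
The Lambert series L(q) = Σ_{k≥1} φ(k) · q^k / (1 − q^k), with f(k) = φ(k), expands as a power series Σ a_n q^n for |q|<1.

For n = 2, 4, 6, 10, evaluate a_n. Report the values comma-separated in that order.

[q^2] φ(1)=1,φ(2)=1 ⇒ 2
q^4  k|4↦φ(k): 4:2 2:1 1:1  a_4=4
[q^6] φ(6)=2,φ(3)=2,φ(2)=1,φ(1)=1 ⇒ 6
d|10:{1,2,5,10}  Σφ=1+1+4+4=10

2, 4, 6, 10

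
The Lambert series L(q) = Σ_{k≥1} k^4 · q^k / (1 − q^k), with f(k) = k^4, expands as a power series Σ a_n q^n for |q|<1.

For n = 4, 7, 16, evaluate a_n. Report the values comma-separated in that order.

273, 2402, 69905

q^4  k|4↦f(k): 1:1 2:16 4:256  a_4=273
n=7: 1·7 7·1  f→[1+2401]=2402
n=16: 16·1 8·2 4·4 2·8 1·16  f→[65536+4096+256+16+1]=69905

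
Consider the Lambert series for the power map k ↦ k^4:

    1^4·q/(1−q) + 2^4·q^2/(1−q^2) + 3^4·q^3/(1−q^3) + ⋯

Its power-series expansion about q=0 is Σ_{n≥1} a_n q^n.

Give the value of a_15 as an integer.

a_15 = 51332

n=15: 1·15 3·5 5·3 15·1  f→[1+81+625+50625]=51332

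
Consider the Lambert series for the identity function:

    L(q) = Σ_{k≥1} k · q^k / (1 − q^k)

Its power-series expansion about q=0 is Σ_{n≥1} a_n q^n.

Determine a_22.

a_22 = 36

[q^22] f(22)=22,f(11)=11,f(2)=2,f(1)=1 ⇒ 36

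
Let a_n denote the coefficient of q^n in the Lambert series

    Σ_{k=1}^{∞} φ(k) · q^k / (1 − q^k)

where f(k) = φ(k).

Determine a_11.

n=11: 1·11 11·1  φ→[1+10]=11

a_11 = 11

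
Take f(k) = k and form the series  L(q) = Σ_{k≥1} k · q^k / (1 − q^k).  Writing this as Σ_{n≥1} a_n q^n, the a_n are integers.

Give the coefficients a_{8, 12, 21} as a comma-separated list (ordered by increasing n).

[q^8] f(1)=1,f(2)=2,f(4)=4,f(8)=8 ⇒ 15
d|12:{12,6,4,3,2,1}  Σf=12+6+4+3+2+1=28
d|21:{1,3,7,21}  Σf=1+3+7+21=32

15, 28, 32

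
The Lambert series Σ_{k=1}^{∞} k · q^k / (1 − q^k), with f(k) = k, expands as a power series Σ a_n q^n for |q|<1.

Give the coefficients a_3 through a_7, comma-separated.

4, 7, 6, 12, 8

[q^3] f(3)=3,f(1)=1 ⇒ 4
n=4: 1·4 2·2 4·1  f→[1+2+4]=7
n=5: 5·1 1·5  f→[5+1]=6
[q^6] f(6)=6,f(3)=3,f(2)=2,f(1)=1 ⇒ 12
q^7  k|7↦f(k): 7:7 1:1  a_7=8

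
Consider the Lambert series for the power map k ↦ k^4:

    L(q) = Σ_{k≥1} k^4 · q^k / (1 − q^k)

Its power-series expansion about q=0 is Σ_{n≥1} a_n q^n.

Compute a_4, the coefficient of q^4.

a_4 = 273

d|4:{1,2,4}  Σf=1+16+256=273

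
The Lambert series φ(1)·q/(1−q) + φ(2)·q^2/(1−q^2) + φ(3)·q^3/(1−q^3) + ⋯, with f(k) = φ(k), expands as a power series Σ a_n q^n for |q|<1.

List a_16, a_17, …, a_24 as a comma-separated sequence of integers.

n=16: 16·1 8·2 4·4 2·8 1·16  φ→[8+4+2+1+1]=16
d|17:{1,17}  Σφ=1+16=17
[q^18] φ(18)=6,φ(9)=6,φ(6)=2,φ(3)=2,φ(2)=1,φ(1)=1 ⇒ 18
n=19: 1·19 19·1  φ→[1+18]=19
d|20:{20,10,5,4,2,1}  Σφ=8+4+4+2+1+1=20
[q^21] φ(21)=12,φ(7)=6,φ(3)=2,φ(1)=1 ⇒ 21
n=22: 1·22 2·11 11·2 22·1  φ→[1+1+10+10]=22
[q^23] φ(1)=1,φ(23)=22 ⇒ 23
d|24:{24,12,8,6,4,3,2,1}  Σφ=8+4+4+2+2+2+1+1=24

16, 17, 18, 19, 20, 21, 22, 23, 24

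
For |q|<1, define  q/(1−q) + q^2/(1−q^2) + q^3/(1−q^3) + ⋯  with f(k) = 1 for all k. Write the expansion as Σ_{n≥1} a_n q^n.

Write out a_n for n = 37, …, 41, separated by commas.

2, 4, 4, 8, 2

[q^37] f(37)=1,f(1)=1 ⇒ 2
d|38:{1,2,19,38}  Σf=1+1+1+1=4
[q^39] f(1)=1,f(3)=1,f(13)=1,f(39)=1 ⇒ 4
[q^40] f(40)=1,f(20)=1,f(10)=1,f(8)=1,f(5)=1,f(4)=1,f(2)=1,f(1)=1 ⇒ 8
n=41: 41·1 1·41  f→[1+1]=2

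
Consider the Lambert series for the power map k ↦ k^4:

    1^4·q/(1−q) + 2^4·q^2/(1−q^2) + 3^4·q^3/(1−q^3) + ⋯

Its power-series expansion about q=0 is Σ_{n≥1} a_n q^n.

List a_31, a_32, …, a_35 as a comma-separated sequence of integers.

923522, 1118481, 1200644, 1419874, 1503652

n=31: 31·1 1·31  f→[923521+1]=923522
[q^32] f(32)=1048576,f(16)=65536,f(8)=4096,f(4)=256,f(2)=16,f(1)=1 ⇒ 1118481
[q^33] f(33)=1185921,f(11)=14641,f(3)=81,f(1)=1 ⇒ 1200644
q^34  k|34↦f(k): 34:1336336 17:83521 2:16 1:1  a_34=1419874
n=35: 1·35 5·7 7·5 35·1  f→[1+625+2401+1500625]=1503652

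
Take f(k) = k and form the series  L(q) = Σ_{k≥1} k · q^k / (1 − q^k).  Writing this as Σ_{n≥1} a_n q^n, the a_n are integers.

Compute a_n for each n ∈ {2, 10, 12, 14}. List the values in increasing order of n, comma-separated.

3, 18, 28, 24

d|2:{2,1}  Σf=2+1=3
[q^10] f(1)=1,f(2)=2,f(5)=5,f(10)=10 ⇒ 18
[q^12] f(1)=1,f(2)=2,f(3)=3,f(4)=4,f(6)=6,f(12)=12 ⇒ 28
n=14: 14·1 7·2 2·7 1·14  f→[14+7+2+1]=24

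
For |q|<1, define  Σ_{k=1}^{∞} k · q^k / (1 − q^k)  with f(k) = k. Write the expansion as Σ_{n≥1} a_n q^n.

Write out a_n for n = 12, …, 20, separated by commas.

28, 14, 24, 24, 31, 18, 39, 20, 42

[q^12] f(1)=1,f(2)=2,f(3)=3,f(4)=4,f(6)=6,f(12)=12 ⇒ 28
n=13: 13·1 1·13  f→[13+1]=14
[q^14] f(1)=1,f(2)=2,f(7)=7,f(14)=14 ⇒ 24
q^15  k|15↦f(k): 15:15 5:5 3:3 1:1  a_15=24
d|16:{16,8,4,2,1}  Σf=16+8+4+2+1=31
n=17: 17·1 1·17  f→[17+1]=18
n=18: 18·1 9·2 6·3 3·6 2·9 1·18  f→[18+9+6+3+2+1]=39
[q^19] f(1)=1,f(19)=19 ⇒ 20
q^20  k|20↦f(k): 20:20 10:10 5:5 4:4 2:2 1:1  a_20=42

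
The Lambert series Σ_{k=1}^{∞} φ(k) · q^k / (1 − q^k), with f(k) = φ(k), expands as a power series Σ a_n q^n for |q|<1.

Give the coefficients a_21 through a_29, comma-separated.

n=21: 21·1 7·3 3·7 1·21  φ→[12+6+2+1]=21
n=22: 1·22 2·11 11·2 22·1  φ→[1+1+10+10]=22
d|23:{23,1}  Σφ=22+1=23
q^24  k|24↦φ(k): 24:8 12:4 8:4 6:2 4:2 3:2 2:1 1:1  a_24=24
n=25: 1·25 5·5 25·1  φ→[1+4+20]=25
d|26:{26,13,2,1}  Σφ=12+12+1+1=26
n=27: 27·1 9·3 3·9 1·27  φ→[18+6+2+1]=27
d|28:{1,2,4,7,14,28}  Σφ=1+1+2+6+6+12=28
q^29  k|29↦φ(k): 29:28 1:1  a_29=29

21, 22, 23, 24, 25, 26, 27, 28, 29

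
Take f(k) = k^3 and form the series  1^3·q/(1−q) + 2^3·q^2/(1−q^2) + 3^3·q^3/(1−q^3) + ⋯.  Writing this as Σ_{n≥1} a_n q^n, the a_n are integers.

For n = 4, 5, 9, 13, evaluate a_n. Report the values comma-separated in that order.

73, 126, 757, 2198

d|4:{1,2,4}  Σf=1+8+64=73
[q^5] f(1)=1,f(5)=125 ⇒ 126
[q^9] f(9)=729,f(3)=27,f(1)=1 ⇒ 757
q^13  k|13↦f(k): 1:1 13:2197  a_13=2198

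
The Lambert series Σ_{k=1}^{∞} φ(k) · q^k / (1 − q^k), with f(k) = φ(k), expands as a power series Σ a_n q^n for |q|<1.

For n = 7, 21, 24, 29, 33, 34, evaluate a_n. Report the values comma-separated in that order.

[q^7] φ(1)=1,φ(7)=6 ⇒ 7
q^21  k|21↦φ(k): 21:12 7:6 3:2 1:1  a_21=21
d|24:{1,2,3,4,6,8,12,24}  Σφ=1+1+2+2+2+4+4+8=24
n=29: 1·29 29·1  φ→[1+28]=29
d|33:{33,11,3,1}  Σφ=20+10+2+1=33
d|34:{1,2,17,34}  Σφ=1+1+16+16=34

7, 21, 24, 29, 33, 34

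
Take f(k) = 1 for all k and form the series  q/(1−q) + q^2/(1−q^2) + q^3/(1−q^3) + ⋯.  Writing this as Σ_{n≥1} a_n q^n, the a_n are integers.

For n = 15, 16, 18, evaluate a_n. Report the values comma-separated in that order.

4, 5, 6

n=15: 1·15 3·5 5·3 15·1  f→[1+1+1+1]=4
[q^16] f(16)=1,f(8)=1,f(4)=1,f(2)=1,f(1)=1 ⇒ 5
q^18  k|18↦f(k): 1:1 2:1 3:1 6:1 9:1 18:1  a_18=6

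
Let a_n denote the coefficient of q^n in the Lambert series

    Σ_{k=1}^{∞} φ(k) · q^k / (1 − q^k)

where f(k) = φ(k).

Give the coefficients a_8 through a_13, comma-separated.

n=8: 1·8 2·4 4·2 8·1  φ→[1+1+2+4]=8
n=9: 9·1 3·3 1·9  φ→[6+2+1]=9
d|10:{10,5,2,1}  Σφ=4+4+1+1=10
d|11:{11,1}  Σφ=10+1=11
q^12  k|12↦φ(k): 12:4 6:2 4:2 3:2 2:1 1:1  a_12=12
n=13: 1·13 13·1  φ→[1+12]=13

8, 9, 10, 11, 12, 13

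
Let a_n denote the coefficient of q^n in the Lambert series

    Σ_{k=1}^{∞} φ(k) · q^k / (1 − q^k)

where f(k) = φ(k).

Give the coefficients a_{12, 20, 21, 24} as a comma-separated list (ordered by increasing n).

q^12  k|12↦φ(k): 12:4 6:2 4:2 3:2 2:1 1:1  a_12=12
[q^20] φ(1)=1,φ(2)=1,φ(4)=2,φ(5)=4,φ(10)=4,φ(20)=8 ⇒ 20
[q^21] φ(1)=1,φ(3)=2,φ(7)=6,φ(21)=12 ⇒ 21
[q^24] φ(1)=1,φ(2)=1,φ(3)=2,φ(4)=2,φ(6)=2,φ(8)=4,φ(12)=4,φ(24)=8 ⇒ 24

12, 20, 21, 24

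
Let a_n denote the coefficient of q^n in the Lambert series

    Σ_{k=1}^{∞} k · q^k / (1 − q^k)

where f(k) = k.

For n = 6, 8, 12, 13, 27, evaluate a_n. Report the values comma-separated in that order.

12, 15, 28, 14, 40

n=6: 1·6 2·3 3·2 6·1  f→[1+2+3+6]=12
q^8  k|8↦f(k): 8:8 4:4 2:2 1:1  a_8=15
n=12: 1·12 2·6 3·4 4·3 6·2 12·1  f→[1+2+3+4+6+12]=28
d|13:{1,13}  Σf=1+13=14
q^27  k|27↦f(k): 27:27 9:9 3:3 1:1  a_27=40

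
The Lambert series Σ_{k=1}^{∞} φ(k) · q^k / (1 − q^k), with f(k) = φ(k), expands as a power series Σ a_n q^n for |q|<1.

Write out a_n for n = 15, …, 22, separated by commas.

n=15: 15·1 5·3 3·5 1·15  φ→[8+4+2+1]=15
[q^16] φ(16)=8,φ(8)=4,φ(4)=2,φ(2)=1,φ(1)=1 ⇒ 16
d|17:{1,17}  Σφ=1+16=17
d|18:{18,9,6,3,2,1}  Σφ=6+6+2+2+1+1=18
d|19:{19,1}  Σφ=18+1=19
d|20:{20,10,5,4,2,1}  Σφ=8+4+4+2+1+1=20
d|21:{21,7,3,1}  Σφ=12+6+2+1=21
n=22: 1·22 2·11 11·2 22·1  φ→[1+1+10+10]=22

15, 16, 17, 18, 19, 20, 21, 22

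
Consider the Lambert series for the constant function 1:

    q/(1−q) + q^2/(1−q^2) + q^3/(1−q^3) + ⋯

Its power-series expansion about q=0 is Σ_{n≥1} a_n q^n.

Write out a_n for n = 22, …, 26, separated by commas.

n=22: 22·1 11·2 2·11 1·22  f→[1+1+1+1]=4
n=23: 1·23 23·1  f→[1+1]=2
q^24  k|24↦f(k): 24:1 12:1 8:1 6:1 4:1 3:1 2:1 1:1  a_24=8
n=25: 25·1 5·5 1·25  f→[1+1+1]=3
[q^26] f(1)=1,f(2)=1,f(13)=1,f(26)=1 ⇒ 4

4, 2, 8, 3, 4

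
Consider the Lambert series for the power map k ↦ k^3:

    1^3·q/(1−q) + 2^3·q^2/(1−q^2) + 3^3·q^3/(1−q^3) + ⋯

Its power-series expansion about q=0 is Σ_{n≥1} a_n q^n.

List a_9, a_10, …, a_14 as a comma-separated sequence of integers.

757, 1134, 1332, 2044, 2198, 3096

[q^9] f(9)=729,f(3)=27,f(1)=1 ⇒ 757
n=10: 1·10 2·5 5·2 10·1  f→[1+8+125+1000]=1134
[q^11] f(1)=1,f(11)=1331 ⇒ 1332
d|12:{1,2,3,4,6,12}  Σf=1+8+27+64+216+1728=2044
q^13  k|13↦f(k): 1:1 13:2197  a_13=2198
n=14: 1·14 2·7 7·2 14·1  f→[1+8+343+2744]=3096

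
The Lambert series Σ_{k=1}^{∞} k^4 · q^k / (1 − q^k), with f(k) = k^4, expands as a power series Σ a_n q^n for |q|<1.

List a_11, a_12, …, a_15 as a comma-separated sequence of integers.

14642, 22386, 28562, 40834, 51332

n=11: 1·11 11·1  f→[1+14641]=14642
d|12:{1,2,3,4,6,12}  Σf=1+16+81+256+1296+20736=22386
q^13  k|13↦f(k): 1:1 13:28561  a_13=28562
q^14  k|14↦f(k): 1:1 2:16 7:2401 14:38416  a_14=40834
d|15:{15,5,3,1}  Σf=50625+625+81+1=51332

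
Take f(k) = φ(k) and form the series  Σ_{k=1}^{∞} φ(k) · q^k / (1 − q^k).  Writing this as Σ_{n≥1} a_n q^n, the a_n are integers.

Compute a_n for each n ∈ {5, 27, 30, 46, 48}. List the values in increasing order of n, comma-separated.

n=5: 5·1 1·5  φ→[4+1]=5
n=27: 27·1 9·3 3·9 1·27  φ→[18+6+2+1]=27
d|30:{30,15,10,6,5,3,2,1}  Σφ=8+8+4+2+4+2+1+1=30
[q^46] φ(46)=22,φ(23)=22,φ(2)=1,φ(1)=1 ⇒ 46
n=48: 1·48 2·24 3·16 4·12 6·8 8·6 12·4 16·3 24·2 48·1  φ→[1+1+2+2+2+4+4+8+8+16]=48

5, 27, 30, 46, 48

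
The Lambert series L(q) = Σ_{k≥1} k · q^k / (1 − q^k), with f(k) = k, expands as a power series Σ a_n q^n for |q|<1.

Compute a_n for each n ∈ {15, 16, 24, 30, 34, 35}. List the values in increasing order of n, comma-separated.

n=15: 1·15 3·5 5·3 15·1  f→[1+3+5+15]=24
q^16  k|16↦f(k): 1:1 2:2 4:4 8:8 16:16  a_16=31
n=24: 24·1 12·2 8·3 6·4 4·6 3·8 2·12 1·24  f→[24+12+8+6+4+3+2+1]=60
q^30  k|30↦f(k): 30:30 15:15 10:10 6:6 5:5 3:3 2:2 1:1  a_30=72
q^34  k|34↦f(k): 1:1 2:2 17:17 34:34  a_34=54
n=35: 1·35 5·7 7·5 35·1  f→[1+5+7+35]=48

24, 31, 60, 72, 54, 48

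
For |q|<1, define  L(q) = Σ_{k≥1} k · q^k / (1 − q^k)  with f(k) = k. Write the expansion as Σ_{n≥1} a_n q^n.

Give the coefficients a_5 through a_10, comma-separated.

[q^5] f(5)=5,f(1)=1 ⇒ 6
n=6: 1·6 2·3 3·2 6·1  f→[1+2+3+6]=12
q^7  k|7↦f(k): 7:7 1:1  a_7=8
n=8: 1·8 2·4 4·2 8·1  f→[1+2+4+8]=15
n=9: 9·1 3·3 1·9  f→[9+3+1]=13
[q^10] f(1)=1,f(2)=2,f(5)=5,f(10)=10 ⇒ 18

6, 12, 8, 15, 13, 18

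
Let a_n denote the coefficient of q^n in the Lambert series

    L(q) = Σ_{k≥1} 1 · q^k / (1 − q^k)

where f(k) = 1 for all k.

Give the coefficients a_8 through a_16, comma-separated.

4, 3, 4, 2, 6, 2, 4, 4, 5

[q^8] f(1)=1,f(2)=1,f(4)=1,f(8)=1 ⇒ 4
n=9: 1·9 3·3 9·1  f→[1+1+1]=3
n=10: 1·10 2·5 5·2 10·1  f→[1+1+1+1]=4
d|11:{1,11}  Σf=1+1=2
n=12: 12·1 6·2 4·3 3·4 2·6 1·12  f→[1+1+1+1+1+1]=6
d|13:{1,13}  Σf=1+1=2
[q^14] f(1)=1,f(2)=1,f(7)=1,f(14)=1 ⇒ 4
q^15  k|15↦f(k): 15:1 5:1 3:1 1:1  a_15=4
d|16:{16,8,4,2,1}  Σf=1+1+1+1+1=5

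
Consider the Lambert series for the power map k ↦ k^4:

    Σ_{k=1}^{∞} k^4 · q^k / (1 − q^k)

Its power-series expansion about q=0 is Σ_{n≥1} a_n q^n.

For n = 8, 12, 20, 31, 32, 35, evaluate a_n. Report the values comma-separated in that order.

4369, 22386, 170898, 923522, 1118481, 1503652

d|8:{1,2,4,8}  Σf=1+16+256+4096=4369
n=12: 1·12 2·6 3·4 4·3 6·2 12·1  f→[1+16+81+256+1296+20736]=22386
d|20:{1,2,4,5,10,20}  Σf=1+16+256+625+10000+160000=170898
[q^31] f(31)=923521,f(1)=1 ⇒ 923522
n=32: 1·32 2·16 4·8 8·4 16·2 32·1  f→[1+16+256+4096+65536+1048576]=1118481
[q^35] f(1)=1,f(5)=625,f(7)=2401,f(35)=1500625 ⇒ 1503652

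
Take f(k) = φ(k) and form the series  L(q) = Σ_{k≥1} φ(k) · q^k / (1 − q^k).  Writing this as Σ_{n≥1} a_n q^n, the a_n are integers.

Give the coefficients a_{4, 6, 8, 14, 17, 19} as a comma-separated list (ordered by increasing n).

d|4:{4,2,1}  Σφ=2+1+1=4
n=6: 1·6 2·3 3·2 6·1  φ→[1+1+2+2]=6
q^8  k|8↦φ(k): 1:1 2:1 4:2 8:4  a_8=8
n=14: 1·14 2·7 7·2 14·1  φ→[1+1+6+6]=14
q^17  k|17↦φ(k): 1:1 17:16  a_17=17
[q^19] φ(1)=1,φ(19)=18 ⇒ 19

4, 6, 8, 14, 17, 19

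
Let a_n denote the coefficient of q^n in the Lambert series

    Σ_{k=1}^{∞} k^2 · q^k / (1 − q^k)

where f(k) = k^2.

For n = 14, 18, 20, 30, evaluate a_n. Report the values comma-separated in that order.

250, 455, 546, 1300

[q^14] f(14)=196,f(7)=49,f(2)=4,f(1)=1 ⇒ 250
[q^18] f(18)=324,f(9)=81,f(6)=36,f(3)=9,f(2)=4,f(1)=1 ⇒ 455
d|20:{1,2,4,5,10,20}  Σf=1+4+16+25+100+400=546
n=30: 30·1 15·2 10·3 6·5 5·6 3·10 2·15 1·30  f→[900+225+100+36+25+9+4+1]=1300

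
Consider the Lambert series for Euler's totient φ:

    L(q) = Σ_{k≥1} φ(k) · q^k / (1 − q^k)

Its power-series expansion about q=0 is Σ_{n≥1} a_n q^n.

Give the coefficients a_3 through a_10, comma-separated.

d|3:{1,3}  Σφ=1+2=3
n=4: 4·1 2·2 1·4  φ→[2+1+1]=4
n=5: 5·1 1·5  φ→[4+1]=5
q^6  k|6↦φ(k): 6:2 3:2 2:1 1:1  a_6=6
[q^7] φ(7)=6,φ(1)=1 ⇒ 7
n=8: 8·1 4·2 2·4 1·8  φ→[4+2+1+1]=8
[q^9] φ(9)=6,φ(3)=2,φ(1)=1 ⇒ 9
d|10:{10,5,2,1}  Σφ=4+4+1+1=10

3, 4, 5, 6, 7, 8, 9, 10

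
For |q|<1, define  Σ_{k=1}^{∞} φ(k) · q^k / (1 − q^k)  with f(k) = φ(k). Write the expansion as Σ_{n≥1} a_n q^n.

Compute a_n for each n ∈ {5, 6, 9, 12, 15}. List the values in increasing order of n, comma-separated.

[q^5] φ(5)=4,φ(1)=1 ⇒ 5
[q^6] φ(6)=2,φ(3)=2,φ(2)=1,φ(1)=1 ⇒ 6
n=9: 9·1 3·3 1·9  φ→[6+2+1]=9
q^12  k|12↦φ(k): 12:4 6:2 4:2 3:2 2:1 1:1  a_12=12
q^15  k|15↦φ(k): 1:1 3:2 5:4 15:8  a_15=15

5, 6, 9, 12, 15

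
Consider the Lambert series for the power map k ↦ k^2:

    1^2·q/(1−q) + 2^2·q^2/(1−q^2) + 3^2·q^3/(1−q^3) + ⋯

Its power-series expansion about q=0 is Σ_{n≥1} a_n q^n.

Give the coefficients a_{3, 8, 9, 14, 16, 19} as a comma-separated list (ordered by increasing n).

q^3  k|3↦f(k): 3:9 1:1  a_3=10
q^8  k|8↦f(k): 8:64 4:16 2:4 1:1  a_8=85
q^9  k|9↦f(k): 9:81 3:9 1:1  a_9=91
[q^14] f(1)=1,f(2)=4,f(7)=49,f(14)=196 ⇒ 250
n=16: 1·16 2·8 4·4 8·2 16·1  f→[1+4+16+64+256]=341
d|19:{19,1}  Σf=361+1=362

10, 85, 91, 250, 341, 362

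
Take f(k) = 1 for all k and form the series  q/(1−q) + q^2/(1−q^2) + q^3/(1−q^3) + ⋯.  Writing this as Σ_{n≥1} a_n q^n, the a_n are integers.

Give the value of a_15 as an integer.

n=15: 15·1 5·3 3·5 1·15  f→[1+1+1+1]=4

a_15 = 4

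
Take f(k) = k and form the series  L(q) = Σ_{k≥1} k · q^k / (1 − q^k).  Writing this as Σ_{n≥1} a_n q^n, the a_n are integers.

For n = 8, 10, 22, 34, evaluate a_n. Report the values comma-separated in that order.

d|8:{1,2,4,8}  Σf=1+2+4+8=15
d|10:{1,2,5,10}  Σf=1+2+5+10=18
n=22: 22·1 11·2 2·11 1·22  f→[22+11+2+1]=36
q^34  k|34↦f(k): 34:34 17:17 2:2 1:1  a_34=54

15, 18, 36, 54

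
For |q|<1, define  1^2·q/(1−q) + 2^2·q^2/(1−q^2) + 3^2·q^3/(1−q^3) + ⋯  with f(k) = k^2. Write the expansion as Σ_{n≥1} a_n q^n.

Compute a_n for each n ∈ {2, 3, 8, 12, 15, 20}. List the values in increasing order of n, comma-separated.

5, 10, 85, 210, 260, 546

d|2:{1,2}  Σf=1+4=5
[q^3] f(1)=1,f(3)=9 ⇒ 10
[q^8] f(1)=1,f(2)=4,f(4)=16,f(8)=64 ⇒ 85
n=12: 12·1 6·2 4·3 3·4 2·6 1·12  f→[144+36+16+9+4+1]=210
[q^15] f(1)=1,f(3)=9,f(5)=25,f(15)=225 ⇒ 260
d|20:{20,10,5,4,2,1}  Σf=400+100+25+16+4+1=546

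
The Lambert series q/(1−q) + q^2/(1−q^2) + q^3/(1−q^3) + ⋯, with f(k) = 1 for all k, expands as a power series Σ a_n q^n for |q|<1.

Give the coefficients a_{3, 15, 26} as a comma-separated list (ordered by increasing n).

q^3  k|3↦f(k): 1:1 3:1  a_3=2
d|15:{15,5,3,1}  Σf=1+1+1+1=4
q^26  k|26↦f(k): 1:1 2:1 13:1 26:1  a_26=4

2, 4, 4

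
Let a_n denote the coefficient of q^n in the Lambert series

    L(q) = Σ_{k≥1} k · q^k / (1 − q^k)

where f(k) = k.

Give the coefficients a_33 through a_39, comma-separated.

48, 54, 48, 91, 38, 60, 56

[q^33] f(33)=33,f(11)=11,f(3)=3,f(1)=1 ⇒ 48
n=34: 1·34 2·17 17·2 34·1  f→[1+2+17+34]=54
q^35  k|35↦f(k): 1:1 5:5 7:7 35:35  a_35=48
q^36  k|36↦f(k): 36:36 18:18 12:12 9:9 6:6 4:4 3:3 2:2 1:1  a_36=91
n=37: 1·37 37·1  f→[1+37]=38
n=38: 38·1 19·2 2·19 1·38  f→[38+19+2+1]=60
[q^39] f(1)=1,f(3)=3,f(13)=13,f(39)=39 ⇒ 56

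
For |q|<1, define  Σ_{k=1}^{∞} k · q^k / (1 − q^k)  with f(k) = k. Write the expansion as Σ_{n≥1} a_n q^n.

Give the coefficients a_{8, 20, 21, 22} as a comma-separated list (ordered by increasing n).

d|8:{1,2,4,8}  Σf=1+2+4+8=15
q^20  k|20↦f(k): 1:1 2:2 4:4 5:5 10:10 20:20  a_20=42
n=21: 1·21 3·7 7·3 21·1  f→[1+3+7+21]=32
[q^22] f(1)=1,f(2)=2,f(11)=11,f(22)=22 ⇒ 36

15, 42, 32, 36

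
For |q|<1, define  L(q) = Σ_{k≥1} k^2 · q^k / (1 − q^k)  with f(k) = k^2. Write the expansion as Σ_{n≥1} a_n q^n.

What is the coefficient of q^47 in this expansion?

[q^47] f(1)=1,f(47)=2209 ⇒ 2210

a_47 = 2210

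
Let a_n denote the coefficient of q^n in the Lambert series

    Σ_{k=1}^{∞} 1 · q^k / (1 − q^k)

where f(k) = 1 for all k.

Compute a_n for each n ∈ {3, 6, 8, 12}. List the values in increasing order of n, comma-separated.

[q^3] f(1)=1,f(3)=1 ⇒ 2
d|6:{6,3,2,1}  Σf=1+1+1+1=4
q^8  k|8↦f(k): 8:1 4:1 2:1 1:1  a_8=4
n=12: 12·1 6·2 4·3 3·4 2·6 1·12  f→[1+1+1+1+1+1]=6

2, 4, 4, 6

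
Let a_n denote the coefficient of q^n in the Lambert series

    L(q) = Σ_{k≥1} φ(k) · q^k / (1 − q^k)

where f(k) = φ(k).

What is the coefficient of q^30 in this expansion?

q^30  k|30↦φ(k): 30:8 15:8 10:4 6:2 5:4 3:2 2:1 1:1  a_30=30

a_30 = 30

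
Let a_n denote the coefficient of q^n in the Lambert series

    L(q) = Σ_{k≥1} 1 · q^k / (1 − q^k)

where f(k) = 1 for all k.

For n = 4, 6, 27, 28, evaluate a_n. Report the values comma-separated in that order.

3, 4, 4, 6

[q^4] f(1)=1,f(2)=1,f(4)=1 ⇒ 3
[q^6] f(6)=1,f(3)=1,f(2)=1,f(1)=1 ⇒ 4
[q^27] f(27)=1,f(9)=1,f(3)=1,f(1)=1 ⇒ 4
q^28  k|28↦f(k): 28:1 14:1 7:1 4:1 2:1 1:1  a_28=6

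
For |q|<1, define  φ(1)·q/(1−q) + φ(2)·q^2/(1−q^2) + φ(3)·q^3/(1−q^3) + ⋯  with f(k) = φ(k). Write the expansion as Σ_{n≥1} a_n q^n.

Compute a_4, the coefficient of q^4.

q^4  k|4↦φ(k): 1:1 2:1 4:2  a_4=4

a_4 = 4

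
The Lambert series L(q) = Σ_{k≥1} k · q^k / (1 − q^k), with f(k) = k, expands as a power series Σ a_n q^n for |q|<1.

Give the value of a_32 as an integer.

a_32 = 63

d|32:{1,2,4,8,16,32}  Σf=1+2+4+8+16+32=63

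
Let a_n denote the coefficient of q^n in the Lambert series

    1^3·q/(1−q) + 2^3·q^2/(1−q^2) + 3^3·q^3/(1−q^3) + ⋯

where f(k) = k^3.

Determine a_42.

n=42: 1·42 2·21 3·14 6·7 7·6 14·3 21·2 42·1  f→[1+8+27+216+343+2744+9261+74088]=86688

a_42 = 86688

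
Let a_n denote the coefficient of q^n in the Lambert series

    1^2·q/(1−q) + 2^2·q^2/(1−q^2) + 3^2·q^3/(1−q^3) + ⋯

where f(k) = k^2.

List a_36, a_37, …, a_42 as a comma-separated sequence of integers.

[q^36] f(1)=1,f(2)=4,f(3)=9,f(4)=16,f(6)=36,f(9)=81,f(12)=144,f(18)=324,f(36)=1296 ⇒ 1911
d|37:{1,37}  Σf=1+1369=1370
d|38:{1,2,19,38}  Σf=1+4+361+1444=1810
n=39: 39·1 13·3 3·13 1·39  f→[1521+169+9+1]=1700
[q^40] f(1)=1,f(2)=4,f(4)=16,f(5)=25,f(8)=64,f(10)=100,f(20)=400,f(40)=1600 ⇒ 2210
n=41: 1·41 41·1  f→[1+1681]=1682
n=42: 42·1 21·2 14·3 7·6 6·7 3·14 2·21 1·42  f→[1764+441+196+49+36+9+4+1]=2500

1911, 1370, 1810, 1700, 2210, 1682, 2500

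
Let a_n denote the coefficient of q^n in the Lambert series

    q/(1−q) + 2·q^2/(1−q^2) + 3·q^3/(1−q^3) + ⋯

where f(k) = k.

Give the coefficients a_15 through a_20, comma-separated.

d|15:{1,3,5,15}  Σf=1+3+5+15=24
n=16: 1·16 2·8 4·4 8·2 16·1  f→[1+2+4+8+16]=31
n=17: 17·1 1·17  f→[17+1]=18
d|18:{18,9,6,3,2,1}  Σf=18+9+6+3+2+1=39
d|19:{19,1}  Σf=19+1=20
n=20: 20·1 10·2 5·4 4·5 2·10 1·20  f→[20+10+5+4+2+1]=42

24, 31, 18, 39, 20, 42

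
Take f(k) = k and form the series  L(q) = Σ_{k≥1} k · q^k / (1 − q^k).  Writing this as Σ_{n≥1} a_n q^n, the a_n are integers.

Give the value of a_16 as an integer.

a_16 = 31

d|16:{16,8,4,2,1}  Σf=16+8+4+2+1=31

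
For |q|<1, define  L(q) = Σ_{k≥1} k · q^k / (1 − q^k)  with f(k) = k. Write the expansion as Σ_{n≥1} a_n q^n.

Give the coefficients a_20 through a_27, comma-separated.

42, 32, 36, 24, 60, 31, 42, 40

[q^20] f(1)=1,f(2)=2,f(4)=4,f(5)=5,f(10)=10,f(20)=20 ⇒ 42
q^21  k|21↦f(k): 1:1 3:3 7:7 21:21  a_21=32
[q^22] f(1)=1,f(2)=2,f(11)=11,f(22)=22 ⇒ 36
[q^23] f(23)=23,f(1)=1 ⇒ 24
[q^24] f(24)=24,f(12)=12,f(8)=8,f(6)=6,f(4)=4,f(3)=3,f(2)=2,f(1)=1 ⇒ 60
n=25: 25·1 5·5 1·25  f→[25+5+1]=31
q^26  k|26↦f(k): 1:1 2:2 13:13 26:26  a_26=42
q^27  k|27↦f(k): 1:1 3:3 9:9 27:27  a_27=40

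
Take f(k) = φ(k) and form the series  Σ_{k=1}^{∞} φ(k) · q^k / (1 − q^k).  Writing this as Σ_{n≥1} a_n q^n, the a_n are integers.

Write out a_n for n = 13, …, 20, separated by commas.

[q^13] φ(1)=1,φ(13)=12 ⇒ 13
[q^14] φ(14)=6,φ(7)=6,φ(2)=1,φ(1)=1 ⇒ 14
n=15: 1·15 3·5 5·3 15·1  φ→[1+2+4+8]=15
d|16:{1,2,4,8,16}  Σφ=1+1+2+4+8=16
[q^17] φ(1)=1,φ(17)=16 ⇒ 17
d|18:{1,2,3,6,9,18}  Σφ=1+1+2+2+6+6=18
[q^19] φ(19)=18,φ(1)=1 ⇒ 19
d|20:{20,10,5,4,2,1}  Σφ=8+4+4+2+1+1=20

13, 14, 15, 16, 17, 18, 19, 20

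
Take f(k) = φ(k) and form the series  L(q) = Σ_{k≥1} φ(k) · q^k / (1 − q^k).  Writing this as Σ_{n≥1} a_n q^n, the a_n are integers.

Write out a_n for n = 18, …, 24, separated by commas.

d|18:{18,9,6,3,2,1}  Σφ=6+6+2+2+1+1=18
[q^19] φ(19)=18,φ(1)=1 ⇒ 19
d|20:{20,10,5,4,2,1}  Σφ=8+4+4+2+1+1=20
[q^21] φ(1)=1,φ(3)=2,φ(7)=6,φ(21)=12 ⇒ 21
d|22:{22,11,2,1}  Σφ=10+10+1+1=22
n=23: 1·23 23·1  φ→[1+22]=23
n=24: 24·1 12·2 8·3 6·4 4·6 3·8 2·12 1·24  φ→[8+4+4+2+2+2+1+1]=24

18, 19, 20, 21, 22, 23, 24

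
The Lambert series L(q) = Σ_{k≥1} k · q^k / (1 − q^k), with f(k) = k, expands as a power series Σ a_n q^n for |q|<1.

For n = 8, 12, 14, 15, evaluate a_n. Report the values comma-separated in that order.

15, 28, 24, 24

q^8  k|8↦f(k): 1:1 2:2 4:4 8:8  a_8=15
d|12:{1,2,3,4,6,12}  Σf=1+2+3+4+6+12=28
d|14:{14,7,2,1}  Σf=14+7+2+1=24
q^15  k|15↦f(k): 1:1 3:3 5:5 15:15  a_15=24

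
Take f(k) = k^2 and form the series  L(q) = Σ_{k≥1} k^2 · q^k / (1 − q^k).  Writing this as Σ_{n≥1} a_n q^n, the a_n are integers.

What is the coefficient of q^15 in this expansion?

a_15 = 260

d|15:{1,3,5,15}  Σf=1+9+25+225=260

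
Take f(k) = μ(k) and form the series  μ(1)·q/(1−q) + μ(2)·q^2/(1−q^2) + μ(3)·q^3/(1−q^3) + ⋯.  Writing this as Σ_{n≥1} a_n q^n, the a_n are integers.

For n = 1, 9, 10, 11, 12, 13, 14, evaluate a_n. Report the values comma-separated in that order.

1, 0, 0, 0, 0, 0, 0

d|1:{1}  Σμ=1=1
d|9:{1,3,9}  Σμ=1+(-1)+0=0
d|10:{1,2,5,10}  Σμ=1+(-1)+(-1)+1=0
[q^11] μ(11)=-1,μ(1)=1 ⇒ 0
n=12: 1·12 2·6 3·4 4·3 6·2 12·1  μ→[1+(-1)+(-1)+0+1+0]=0
[q^13] μ(1)=1,μ(13)=-1 ⇒ 0
d|14:{1,2,7,14}  Σμ=1+(-1)+(-1)+1=0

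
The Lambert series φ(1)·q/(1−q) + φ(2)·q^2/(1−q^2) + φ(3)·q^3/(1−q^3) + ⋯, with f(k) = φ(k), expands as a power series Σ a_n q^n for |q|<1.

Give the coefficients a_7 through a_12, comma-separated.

[q^7] φ(7)=6,φ(1)=1 ⇒ 7
q^8  k|8↦φ(k): 1:1 2:1 4:2 8:4  a_8=8
n=9: 9·1 3·3 1·9  φ→[6+2+1]=9
q^10  k|10↦φ(k): 1:1 2:1 5:4 10:4  a_10=10
n=11: 11·1 1·11  φ→[10+1]=11
[q^12] φ(12)=4,φ(6)=2,φ(4)=2,φ(3)=2,φ(2)=1,φ(1)=1 ⇒ 12

7, 8, 9, 10, 11, 12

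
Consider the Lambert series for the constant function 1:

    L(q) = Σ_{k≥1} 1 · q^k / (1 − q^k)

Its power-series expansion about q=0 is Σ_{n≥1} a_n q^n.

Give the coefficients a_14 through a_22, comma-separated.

[q^14] f(14)=1,f(7)=1,f(2)=1,f(1)=1 ⇒ 4
q^15  k|15↦f(k): 15:1 5:1 3:1 1:1  a_15=4
[q^16] f(16)=1,f(8)=1,f(4)=1,f(2)=1,f(1)=1 ⇒ 5
d|17:{1,17}  Σf=1+1=2
n=18: 1·18 2·9 3·6 6·3 9·2 18·1  f→[1+1+1+1+1+1]=6
n=19: 1·19 19·1  f→[1+1]=2
n=20: 1·20 2·10 4·5 5·4 10·2 20·1  f→[1+1+1+1+1+1]=6
[q^21] f(21)=1,f(7)=1,f(3)=1,f(1)=1 ⇒ 4
q^22  k|22↦f(k): 1:1 2:1 11:1 22:1  a_22=4

4, 4, 5, 2, 6, 2, 6, 4, 4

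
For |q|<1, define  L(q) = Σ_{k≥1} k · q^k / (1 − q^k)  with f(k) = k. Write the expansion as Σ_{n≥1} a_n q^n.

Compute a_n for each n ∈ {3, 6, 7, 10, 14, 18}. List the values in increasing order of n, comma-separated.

4, 12, 8, 18, 24, 39

d|3:{3,1}  Σf=3+1=4
n=6: 6·1 3·2 2·3 1·6  f→[6+3+2+1]=12
[q^7] f(1)=1,f(7)=7 ⇒ 8
n=10: 1·10 2·5 5·2 10·1  f→[1+2+5+10]=18
n=14: 1·14 2·7 7·2 14·1  f→[1+2+7+14]=24
d|18:{18,9,6,3,2,1}  Σf=18+9+6+3+2+1=39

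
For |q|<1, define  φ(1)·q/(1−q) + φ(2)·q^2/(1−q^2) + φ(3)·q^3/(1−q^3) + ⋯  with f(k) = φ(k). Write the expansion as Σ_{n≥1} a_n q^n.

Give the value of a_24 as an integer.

n=24: 1·24 2·12 3·8 4·6 6·4 8·3 12·2 24·1  φ→[1+1+2+2+2+4+4+8]=24

a_24 = 24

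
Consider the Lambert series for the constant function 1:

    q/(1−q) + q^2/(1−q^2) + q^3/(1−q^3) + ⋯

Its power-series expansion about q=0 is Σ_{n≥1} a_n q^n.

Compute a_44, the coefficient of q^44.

n=44: 1·44 2·22 4·11 11·4 22·2 44·1  f→[1+1+1+1+1+1]=6

a_44 = 6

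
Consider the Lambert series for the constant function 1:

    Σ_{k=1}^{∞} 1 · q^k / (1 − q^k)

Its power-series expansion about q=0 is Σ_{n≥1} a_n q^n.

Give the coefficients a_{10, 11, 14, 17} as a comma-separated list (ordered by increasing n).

q^10  k|10↦f(k): 1:1 2:1 5:1 10:1  a_10=4
d|11:{11,1}  Σf=1+1=2
[q^14] f(14)=1,f(7)=1,f(2)=1,f(1)=1 ⇒ 4
q^17  k|17↦f(k): 17:1 1:1  a_17=2

4, 2, 4, 2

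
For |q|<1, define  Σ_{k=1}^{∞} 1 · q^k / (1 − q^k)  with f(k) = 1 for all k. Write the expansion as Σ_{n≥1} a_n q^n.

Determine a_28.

a_28 = 6

d|28:{1,2,4,7,14,28}  Σf=1+1+1+1+1+1=6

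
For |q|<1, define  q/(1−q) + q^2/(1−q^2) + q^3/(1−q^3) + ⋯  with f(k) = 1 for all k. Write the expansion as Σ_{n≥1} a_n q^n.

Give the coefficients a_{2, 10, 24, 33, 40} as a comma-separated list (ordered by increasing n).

2, 4, 8, 4, 8

d|2:{2,1}  Σf=1+1=2
q^10  k|10↦f(k): 10:1 5:1 2:1 1:1  a_10=4
n=24: 1·24 2·12 3·8 4·6 6·4 8·3 12·2 24·1  f→[1+1+1+1+1+1+1+1]=8
[q^33] f(1)=1,f(3)=1,f(11)=1,f(33)=1 ⇒ 4
n=40: 40·1 20·2 10·4 8·5 5·8 4·10 2·20 1·40  f→[1+1+1+1+1+1+1+1]=8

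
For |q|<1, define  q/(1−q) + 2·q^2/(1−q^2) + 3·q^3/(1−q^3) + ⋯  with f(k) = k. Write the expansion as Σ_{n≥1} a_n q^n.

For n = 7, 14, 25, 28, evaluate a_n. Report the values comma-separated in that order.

[q^7] f(7)=7,f(1)=1 ⇒ 8
n=14: 14·1 7·2 2·7 1·14  f→[14+7+2+1]=24
[q^25] f(25)=25,f(5)=5,f(1)=1 ⇒ 31
[q^28] f(28)=28,f(14)=14,f(7)=7,f(4)=4,f(2)=2,f(1)=1 ⇒ 56

8, 24, 31, 56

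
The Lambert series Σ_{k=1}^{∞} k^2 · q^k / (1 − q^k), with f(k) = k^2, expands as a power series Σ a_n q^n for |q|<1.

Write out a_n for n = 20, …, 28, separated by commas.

546, 500, 610, 530, 850, 651, 850, 820, 1050

q^20  k|20↦f(k): 20:400 10:100 5:25 4:16 2:4 1:1  a_20=546
[q^21] f(21)=441,f(7)=49,f(3)=9,f(1)=1 ⇒ 500
d|22:{22,11,2,1}  Σf=484+121+4+1=610
q^23  k|23↦f(k): 1:1 23:529  a_23=530
[q^24] f(24)=576,f(12)=144,f(8)=64,f(6)=36,f(4)=16,f(3)=9,f(2)=4,f(1)=1 ⇒ 850
d|25:{1,5,25}  Σf=1+25+625=651
q^26  k|26↦f(k): 26:676 13:169 2:4 1:1  a_26=850
q^27  k|27↦f(k): 27:729 9:81 3:9 1:1  a_27=820
d|28:{28,14,7,4,2,1}  Σf=784+196+49+16+4+1=1050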